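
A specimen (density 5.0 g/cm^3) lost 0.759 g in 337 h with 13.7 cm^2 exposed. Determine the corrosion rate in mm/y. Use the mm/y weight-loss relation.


Apply the mm/y weight-loss relation: CR = 87600 * W / (D * A * T)
Numerator: 87600 * 0.759 = 66488.4
Denominator: 5.0 * 13.7 * 337 = 23084.5
CR = 66488.4 / 23084.5 = 2.8802 mm/y

2.8802 mm/y


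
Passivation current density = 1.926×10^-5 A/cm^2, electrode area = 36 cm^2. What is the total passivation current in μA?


I = i_pass * A, then convert A → μA (×10^6)
I = 1.926×10^-5 * 36 * 10^6 = 693.36 μA

693.36 μA


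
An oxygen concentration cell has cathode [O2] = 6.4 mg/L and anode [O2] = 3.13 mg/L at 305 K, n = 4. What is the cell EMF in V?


Apply the Nernst concentration-cell relation: E = (RT/nF)*ln(C_cathode/C_anode)
RT/nF = 8.314*305/(4*96485) = 0.00657037 V
ln(6.4/3.13) = 0.71526
E = 0.00657037 * 0.71526 = 0.0047 V

0.0047 V


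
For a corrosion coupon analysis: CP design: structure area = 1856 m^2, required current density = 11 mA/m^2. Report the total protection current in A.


I = area * current density, then convert mA → A (÷1000)
I = 1856 * 11 / 1000 = 20.42 A

20.42 A


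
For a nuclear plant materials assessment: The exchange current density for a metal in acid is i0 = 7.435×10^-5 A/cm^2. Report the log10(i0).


i0 = 7.435×10^-5 A/cm^2
log10(i0) = -4.129

-4.129


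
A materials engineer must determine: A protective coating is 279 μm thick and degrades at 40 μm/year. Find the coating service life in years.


Service life = thickness / degradation rate
Life = 279 / 40 = 7.0 years

7.0 years


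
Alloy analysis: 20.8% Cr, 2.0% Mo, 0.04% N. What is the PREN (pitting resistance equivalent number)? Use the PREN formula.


Apply the PREN formula: PREN = Cr + 3.3*Mo + 16*N
PREN = 20.8 + 3.3*2.0 + 16*0.04
PREN = 20.8 + 6.6 + 0.64 = 28.04

28.04


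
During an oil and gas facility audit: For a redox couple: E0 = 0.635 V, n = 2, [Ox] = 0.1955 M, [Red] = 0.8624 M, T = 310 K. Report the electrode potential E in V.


Apply the Nernst equation: E = E0 + (RT/nF)*ln([Ox]/[Red])
Step 1: RT/nF = 8.314*310/(2*96485) = 0.01335617 V
Step 2: [Ox]/[Red] = 0.1955/0.8624 = 0.226693
Step 3: ln(0.226693) = -1.484159
Step 4: correction = 0.01335617 * -1.484159 = -0.02 V
E = 0.635 + -0.02 = 0.615 V

0.615 V


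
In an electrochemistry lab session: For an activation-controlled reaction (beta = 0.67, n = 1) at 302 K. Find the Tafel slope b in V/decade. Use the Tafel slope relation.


Apply the Tafel slope relation: b = 2.303*R*T/(beta*n*F)
Numerator: 2.303 * 8.314 * 302 = 5782.44
Denominator: 0.67 * 1 * 96485 = 64644.95
b = 5782.44 / 64644.95 = 0.089 V/decade

0.089 V/decade


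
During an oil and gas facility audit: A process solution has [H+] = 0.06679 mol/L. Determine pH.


pH = −log10[H+]
pH = −log10(0.06679) = 1.18

1.18


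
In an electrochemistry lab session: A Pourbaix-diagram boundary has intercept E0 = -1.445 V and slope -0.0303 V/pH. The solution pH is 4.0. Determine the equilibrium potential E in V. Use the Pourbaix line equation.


Apply the Pourbaix line equation: E = E0 + slope*pH
E = -1.445 + (-0.0303)*4.0 = -1.445 + (-0.1212) = -1.5662 V
Rounded to 3 decimal places: E = -1.566 V

-1.566 V


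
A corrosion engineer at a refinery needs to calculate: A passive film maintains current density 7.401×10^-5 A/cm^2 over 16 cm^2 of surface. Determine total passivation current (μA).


I = i_pass * A, then convert A → μA (×10^6)
I = 7.401×10^-5 * 16 * 10^6 = 1184.16 μA

1184.16 μA


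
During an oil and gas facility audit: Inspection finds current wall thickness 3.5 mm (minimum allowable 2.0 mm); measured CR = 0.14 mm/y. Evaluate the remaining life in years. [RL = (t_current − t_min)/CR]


Apply the remaining-life relation: RL = (t_current − t_min) / CR
RL = (3.5 − 2.0) / 0.14 = 1.5 / 0.14 = 10.7 years

10.7 years


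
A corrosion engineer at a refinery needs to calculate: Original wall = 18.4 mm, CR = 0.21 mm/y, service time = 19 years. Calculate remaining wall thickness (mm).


Remaining wall = original − CR × time
t = 18.4 − 0.21*19 = 18.4 − 3.99 = 14.41 mm

14.41 mm


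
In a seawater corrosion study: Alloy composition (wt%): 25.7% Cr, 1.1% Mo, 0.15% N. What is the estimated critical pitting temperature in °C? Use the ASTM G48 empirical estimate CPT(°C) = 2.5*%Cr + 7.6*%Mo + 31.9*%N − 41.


Apply the ASTM G48 empirical CPT estimate: CPT(°C) = 2.5*%Cr + 7.6*%Mo + 31.9*%N − 41
2.5*25.7 = 64.25; 7.6*1.1 = 8.36; 31.9*0.15 = 4.785
CPT = 64.25 + 8.36 + 4.785 − 41 = 36.395 °C
Rounded to 0.1 °C: CPT ≈ 36.4 °C

36.4 °C


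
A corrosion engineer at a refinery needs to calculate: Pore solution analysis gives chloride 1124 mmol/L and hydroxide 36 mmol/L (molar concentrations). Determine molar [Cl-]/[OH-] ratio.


Threshold parameter = [Cl-] / [OH-] (molar basis; both in mmol/L, so units cancel)
Ratio = 1124 / 36 = 31.22

31.22


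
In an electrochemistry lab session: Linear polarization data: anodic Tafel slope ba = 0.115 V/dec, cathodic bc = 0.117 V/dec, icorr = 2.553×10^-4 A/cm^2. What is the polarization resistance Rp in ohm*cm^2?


Apply the Stern-Geary equation: Rp = ba*bc / (2.303*icorr*(ba+bc))
ba*bc = 0.115*0.117 = 0.013455
ba+bc = 0.232; 2.303*icorr*(ba+bc) = 2.303*2.553×10^-4*0.232 = 1.3640577×10^-4
Rp = 0.013455 / 1.3640577×10^-4 = 98.64 ohm*cm^2

98.64 ohm*cm^2


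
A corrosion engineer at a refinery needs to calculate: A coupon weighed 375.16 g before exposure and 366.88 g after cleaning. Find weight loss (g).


Weight loss = initial − final
WL = 375.16 − 366.88 = 8.28 g

8.28 g


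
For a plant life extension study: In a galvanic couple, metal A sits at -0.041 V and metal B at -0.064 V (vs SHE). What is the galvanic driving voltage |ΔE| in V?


Driving voltage is the absolute potential difference.
|ΔE| = |-0.041 − (-0.064)| = 0.023 V

0.023 V


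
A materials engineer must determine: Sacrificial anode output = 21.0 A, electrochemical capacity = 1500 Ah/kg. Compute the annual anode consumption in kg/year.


Annual consumption = current * hours per year / capacity
Rate = 21.0 * 8760 / 1500 = 122.6 kg/year

122.6 kg/year


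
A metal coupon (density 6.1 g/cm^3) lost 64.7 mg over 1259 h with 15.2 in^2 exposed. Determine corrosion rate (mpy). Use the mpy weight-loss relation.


Apply the mpy weight-loss relation: CR = 534 * W / (D * A * T)
Numerator: 534 * 64.7 = 34549.8
Denominator: 6.1 * 15.2 * 1259 = 116734.48
CR = 34549.8 / 116734.48 = 0.296 mpy

0.296 mpy


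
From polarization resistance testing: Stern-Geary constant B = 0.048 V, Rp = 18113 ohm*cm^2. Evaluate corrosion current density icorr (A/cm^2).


Apply the Stern-Geary relation: icorr = B / Rp
icorr = 0.048 / 18113 = 2.65×10^-6 A/cm^2

2.65×10^-6 A/cm^2


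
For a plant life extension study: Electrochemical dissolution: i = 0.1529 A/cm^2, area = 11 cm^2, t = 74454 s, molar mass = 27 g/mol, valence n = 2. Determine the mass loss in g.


Apply Faraday's law: m = i*A*t*M / (n*F)
Total charge passed Q = i*A*t = 0.1529*11*74454 = 125224.1826 C
m = Q*M/(n*F) = 125224.1826*27/(2*96485) = 17.52113 g

17.52113 g


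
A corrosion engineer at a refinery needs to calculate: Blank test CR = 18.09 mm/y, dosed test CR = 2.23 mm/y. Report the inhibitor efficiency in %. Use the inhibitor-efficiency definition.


Apply the inhibitor-efficiency definition: IE = (CR_blank − CR_inh)/CR_blank × 100
IE = (18.09 − 2.23) / 18.09 × 100
IE = 15.86 / 18.09 × 100 = 87.7 %

87.7 %


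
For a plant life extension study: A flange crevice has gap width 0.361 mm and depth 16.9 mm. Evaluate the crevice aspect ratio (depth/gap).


Aspect ratio = depth / gap
Ratio = 16.9 / 0.361 = 46.8

46.8


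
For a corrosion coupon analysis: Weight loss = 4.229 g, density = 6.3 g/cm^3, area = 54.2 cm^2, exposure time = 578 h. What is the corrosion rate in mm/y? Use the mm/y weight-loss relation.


Apply the mm/y weight-loss relation: CR = 87600 * W / (D * A * T)
Numerator: 87600 * 4.229 = 370460.4
Denominator: 6.3 * 54.2 * 578 = 197363.88
CR = 370460.4 / 197363.88 = 1.87704 mm/y

1.87704 mm/y


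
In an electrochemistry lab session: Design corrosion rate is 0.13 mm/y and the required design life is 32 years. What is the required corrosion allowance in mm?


Corrosion allowance = CR × design life
CA = 0.13 * 32 = 4.16 mm

4.16 mm


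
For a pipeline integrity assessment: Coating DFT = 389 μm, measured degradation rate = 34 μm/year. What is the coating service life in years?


Service life = thickness / degradation rate
Life = 389 / 34 = 11.4 years

11.4 years


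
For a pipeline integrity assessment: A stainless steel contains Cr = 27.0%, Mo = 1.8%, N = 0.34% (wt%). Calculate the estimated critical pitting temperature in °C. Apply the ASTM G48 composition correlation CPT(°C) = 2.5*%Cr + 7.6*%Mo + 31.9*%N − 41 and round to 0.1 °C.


Apply the ASTM G48 empirical CPT estimate: CPT(°C) = 2.5*%Cr + 7.6*%Mo + 31.9*%N − 41
2.5*27.0 = 67.5; 7.6*1.8 = 13.68; 31.9*0.34 = 10.846
CPT = 67.5 + 13.68 + 10.846 − 41 = 51.026 °C
Rounded to 0.1 °C: CPT ≈ 51.0 °C

51.0 °C


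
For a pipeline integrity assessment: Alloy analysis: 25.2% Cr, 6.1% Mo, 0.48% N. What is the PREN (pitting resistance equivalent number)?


Apply the PREN formula: PREN = Cr + 3.3*Mo + 16*N
PREN = 25.2 + 3.3*6.1 + 16*0.48
PREN = 25.2 + 20.13 + 7.68 = 53.01

53.01


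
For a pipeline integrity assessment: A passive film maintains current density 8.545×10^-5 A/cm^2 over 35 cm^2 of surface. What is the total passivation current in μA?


I = i_pass * A, then convert A → μA (×10^6)
I = 8.545×10^-5 * 35 * 10^6 = 2990.75 μA

2990.75 μA


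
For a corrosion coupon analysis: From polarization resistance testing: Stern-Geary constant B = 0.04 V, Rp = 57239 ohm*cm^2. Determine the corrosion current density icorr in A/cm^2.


Apply the Stern-Geary relation: icorr = B / Rp
icorr = 0.04 / 57239 = 6.988×10^-7 A/cm^2

6.988×10^-7 A/cm^2


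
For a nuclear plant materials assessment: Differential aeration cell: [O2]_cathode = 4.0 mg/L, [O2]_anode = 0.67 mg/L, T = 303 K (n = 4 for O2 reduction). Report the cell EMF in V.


Apply the Nernst concentration-cell relation: E = (RT/nF)*ln(C_cathode/C_anode)
RT/nF = 8.314*303/(4*96485) = 0.00652729 V
ln(4.0/0.67) = 1.78677
E = 0.00652729 * 1.78677 = 0.01166 V

0.01166 V


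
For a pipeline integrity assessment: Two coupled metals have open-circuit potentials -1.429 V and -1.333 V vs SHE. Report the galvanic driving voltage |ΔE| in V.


Driving voltage is the absolute potential difference.
|ΔE| = |-1.429 − (-1.333)| = 0.096 V

0.096 V


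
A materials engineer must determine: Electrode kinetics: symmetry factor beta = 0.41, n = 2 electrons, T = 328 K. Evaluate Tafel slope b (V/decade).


Apply the Tafel slope relation: b = 2.303*R*T/(beta*n*F)
Numerator: 2.303 * 8.314 * 328 = 6280.26
Denominator: 0.41 * 2 * 96485 = 79117.7
b = 6280.26 / 79117.7 = 0.079 V/decade

0.079 V/decade


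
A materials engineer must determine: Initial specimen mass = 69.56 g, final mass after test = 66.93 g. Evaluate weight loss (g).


Weight loss = initial − final
WL = 69.56 − 66.93 = 2.63 g

2.63 g


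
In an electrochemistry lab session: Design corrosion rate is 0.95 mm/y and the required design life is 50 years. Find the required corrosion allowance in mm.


Corrosion allowance = CR × design life
CA = 0.95 * 50 = 47.5 mm

47.5 mm


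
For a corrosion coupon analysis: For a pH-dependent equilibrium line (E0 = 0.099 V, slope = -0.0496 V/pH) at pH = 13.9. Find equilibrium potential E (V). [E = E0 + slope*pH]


Apply the Pourbaix line equation: E = E0 + slope*pH
E = 0.099 + (-0.0496)*13.9 = 0.099 + (-0.68944) = -0.59044 V
Rounded to 4 decimal places: E = -0.5904 V

-0.5904 V


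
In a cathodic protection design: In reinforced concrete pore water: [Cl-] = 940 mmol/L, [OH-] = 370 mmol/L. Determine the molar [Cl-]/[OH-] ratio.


Threshold parameter = [Cl-] / [OH-] (molar basis; both in mmol/L, so units cancel)
Ratio = 940 / 370 = 2.54

2.54


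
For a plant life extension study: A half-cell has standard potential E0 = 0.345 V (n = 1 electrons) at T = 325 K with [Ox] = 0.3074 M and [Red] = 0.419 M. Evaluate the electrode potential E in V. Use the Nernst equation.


Apply the Nernst equation: E = E0 + (RT/nF)*ln([Ox]/[Red])
Step 1: RT/nF = 8.314*325/(1*96485) = 0.02800487 V
Step 2: [Ox]/[Red] = 0.3074/0.419 = 0.733652
Step 3: ln(0.733652) = -0.30972
Step 4: correction = 0.02800487 * -0.30972 = -0.009 V
E = 0.345 + -0.009 = 0.336 V

0.336 V


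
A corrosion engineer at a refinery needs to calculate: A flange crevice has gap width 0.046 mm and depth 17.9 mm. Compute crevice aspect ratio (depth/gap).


Aspect ratio = depth / gap
Ratio = 17.9 / 0.046 = 389.1

389.1


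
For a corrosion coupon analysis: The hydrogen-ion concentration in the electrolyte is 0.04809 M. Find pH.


pH = −log10[H+]
pH = −log10(0.04809) = 1.32

1.32


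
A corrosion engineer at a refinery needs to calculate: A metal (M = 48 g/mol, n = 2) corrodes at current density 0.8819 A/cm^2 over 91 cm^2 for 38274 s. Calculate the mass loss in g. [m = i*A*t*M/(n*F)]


Apply Faraday's law: m = i*A*t*M / (n*F)
Total charge passed Q = i*A*t = 0.8819*91*38274 = 3071599.4946 C
m = Q*M/(n*F) = 3071599.4946*48/(2*96485) = 764.04 g

764.04 g


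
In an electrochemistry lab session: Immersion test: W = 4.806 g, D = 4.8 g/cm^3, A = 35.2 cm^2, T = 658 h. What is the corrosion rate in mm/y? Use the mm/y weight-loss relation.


Apply the mm/y weight-loss relation: CR = 87600 * W / (D * A * T)
Numerator: 87600 * 4.806 = 421005.6
Denominator: 4.8 * 35.2 * 658 = 111175.68
CR = 421005.6 / 111175.68 = 3.78685 mm/y

3.78685 mm/y


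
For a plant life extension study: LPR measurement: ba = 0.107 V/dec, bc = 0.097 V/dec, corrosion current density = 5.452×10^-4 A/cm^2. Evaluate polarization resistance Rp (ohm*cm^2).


Apply the Stern-Geary equation: Rp = ba*bc / (2.303*icorr*(ba+bc))
ba*bc = 0.107*0.097 = 0.010379
ba+bc = 0.204; 2.303*icorr*(ba+bc) = 2.303*5.452×10^-4*0.204 = 2.561415×10^-4
Rp = 0.010379 / 2.561415×10^-4 = 40.5 ohm*cm^2

40.5 ohm*cm^2


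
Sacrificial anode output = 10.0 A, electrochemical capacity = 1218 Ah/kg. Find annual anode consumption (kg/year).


Annual consumption = current * hours per year / capacity
Rate = 10.0 * 8760 / 1218 = 71.9 kg/year

71.9 kg/year


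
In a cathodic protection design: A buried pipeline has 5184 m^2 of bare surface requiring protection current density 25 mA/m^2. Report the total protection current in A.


I = area * current density, then convert mA → A (÷1000)
I = 5184 * 25 / 1000 = 129.6 A

129.6 A


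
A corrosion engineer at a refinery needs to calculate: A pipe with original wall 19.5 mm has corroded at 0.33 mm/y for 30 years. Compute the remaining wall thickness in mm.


Remaining wall = original − CR × time
t = 19.5 − 0.33*30 = 19.5 − 9.9 = 9.6 mm

9.6 mm


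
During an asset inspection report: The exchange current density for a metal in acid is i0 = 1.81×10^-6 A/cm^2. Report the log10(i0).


i0 = 1.81×10^-6 A/cm^2
log10(i0) = -5.742

-5.742


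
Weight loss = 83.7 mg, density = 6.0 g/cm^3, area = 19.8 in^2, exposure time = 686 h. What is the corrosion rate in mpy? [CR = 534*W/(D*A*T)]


Apply the mpy weight-loss relation: CR = 534 * W / (D * A * T)
Numerator: 534 * 83.7 = 44695.8
Denominator: 6.0 * 19.8 * 686 = 81496.8
CR = 44695.8 / 81496.8 = 0.5484 mpy

0.5484 mpy


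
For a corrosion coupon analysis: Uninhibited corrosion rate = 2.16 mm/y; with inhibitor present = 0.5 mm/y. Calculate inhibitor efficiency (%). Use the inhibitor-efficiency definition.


Apply the inhibitor-efficiency definition: IE = (CR_blank − CR_inh)/CR_blank × 100
IE = (2.16 − 0.5) / 2.16 × 100
IE = 1.66 / 2.16 × 100 = 76.9 %

76.9 %


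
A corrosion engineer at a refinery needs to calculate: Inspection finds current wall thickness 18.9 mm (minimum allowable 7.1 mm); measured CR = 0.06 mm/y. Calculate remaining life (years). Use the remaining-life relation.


Apply the remaining-life relation: RL = (t_current − t_min) / CR
RL = (18.9 − 7.1) / 0.06 = 11.8 / 0.06 = 196.7 years

196.7 years


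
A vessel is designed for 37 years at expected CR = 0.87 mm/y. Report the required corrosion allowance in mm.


Corrosion allowance = CR × design life
CA = 0.87 * 37 = 32.19 mm

32.19 mm


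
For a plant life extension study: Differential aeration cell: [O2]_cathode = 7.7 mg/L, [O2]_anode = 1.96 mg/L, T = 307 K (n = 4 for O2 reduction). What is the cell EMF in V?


Apply the Nernst concentration-cell relation: E = (RT/nF)*ln(C_cathode/C_anode)
RT/nF = 8.314*307/(4*96485) = 0.00661346 V
ln(7.7/1.96) = 1.36828
E = 0.00661346 * 1.36828 = 0.00905 V

0.00905 V


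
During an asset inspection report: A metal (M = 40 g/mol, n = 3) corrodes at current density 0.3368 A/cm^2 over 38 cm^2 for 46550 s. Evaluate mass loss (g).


Apply Faraday's law: m = i*A*t*M / (n*F)
Total charge passed Q = i*A*t = 0.3368*38*46550 = 595765.52 C
m = Q*M/(n*F) = 595765.52*40/(3*96485) = 82.329 g

82.329 g


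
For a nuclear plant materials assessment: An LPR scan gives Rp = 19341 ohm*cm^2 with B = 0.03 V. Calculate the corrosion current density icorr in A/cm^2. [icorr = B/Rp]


Apply the Stern-Geary relation: icorr = B / Rp
icorr = 0.03 / 19341 = 1.551×10^-6 A/cm^2

1.551×10^-6 A/cm^2


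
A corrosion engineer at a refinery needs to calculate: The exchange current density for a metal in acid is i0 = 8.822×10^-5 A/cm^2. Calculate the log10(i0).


i0 = 8.822×10^-5 A/cm^2
log10(i0) = -4.054

-4.054


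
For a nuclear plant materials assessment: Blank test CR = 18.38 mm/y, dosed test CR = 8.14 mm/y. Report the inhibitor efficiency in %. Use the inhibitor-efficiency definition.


Apply the inhibitor-efficiency definition: IE = (CR_blank − CR_inh)/CR_blank × 100
IE = (18.38 − 8.14) / 18.38 × 100
IE = 10.24 / 18.38 × 100 = 55.7 %

55.7 %


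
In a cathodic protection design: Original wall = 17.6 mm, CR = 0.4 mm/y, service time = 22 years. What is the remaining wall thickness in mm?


Remaining wall = original − CR × time
t = 17.6 − 0.4*22 = 17.6 − 8.8 = 8.8 mm

8.8 mm


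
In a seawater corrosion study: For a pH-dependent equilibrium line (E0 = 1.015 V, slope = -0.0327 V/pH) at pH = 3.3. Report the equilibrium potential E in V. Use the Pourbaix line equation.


Apply the Pourbaix line equation: E = E0 + slope*pH
E = 1.015 + (-0.0327)*3.3 = 1.015 + (-0.10791) = 0.90709 V
Rounded to 4 decimal places: E = 0.9071 V

0.9071 V


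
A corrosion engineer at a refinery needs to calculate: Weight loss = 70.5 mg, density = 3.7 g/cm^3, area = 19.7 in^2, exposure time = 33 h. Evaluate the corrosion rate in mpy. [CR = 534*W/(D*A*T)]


Apply the mpy weight-loss relation: CR = 534 * W / (D * A * T)
Numerator: 534 * 70.5 = 37647.0
Denominator: 3.7 * 19.7 * 33 = 2405.37
CR = 37647.0 / 2405.37 = 15.6512 mpy

15.6512 mpy


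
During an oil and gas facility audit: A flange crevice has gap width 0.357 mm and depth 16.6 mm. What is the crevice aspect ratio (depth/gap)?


Aspect ratio = depth / gap
Ratio = 16.6 / 0.357 = 46.5

46.5


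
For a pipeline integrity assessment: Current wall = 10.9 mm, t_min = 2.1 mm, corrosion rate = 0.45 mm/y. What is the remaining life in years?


Apply the remaining-life relation: RL = (t_current − t_min) / CR
RL = (10.9 − 2.1) / 0.45 = 8.8 / 0.45 = 19.6 years

19.6 years


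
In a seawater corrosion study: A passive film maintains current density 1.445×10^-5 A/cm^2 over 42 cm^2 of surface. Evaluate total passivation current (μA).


I = i_pass * A, then convert A → μA (×10^6)
I = 1.445×10^-5 * 42 * 10^6 = 606.9 μA

606.9 μA


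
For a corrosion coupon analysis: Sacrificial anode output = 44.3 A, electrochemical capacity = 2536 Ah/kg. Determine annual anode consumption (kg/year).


Annual consumption = current * hours per year / capacity
Rate = 44.3 * 8760 / 2536 = 153.0 kg/year

153.0 kg/year


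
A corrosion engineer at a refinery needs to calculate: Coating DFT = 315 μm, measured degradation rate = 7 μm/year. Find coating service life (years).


Service life = thickness / degradation rate
Life = 315 / 7 = 45.0 years

45.0 years


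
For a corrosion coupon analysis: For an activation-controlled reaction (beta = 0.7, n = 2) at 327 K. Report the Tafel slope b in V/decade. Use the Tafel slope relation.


Apply the Tafel slope relation: b = 2.303*R*T/(beta*n*F)
Numerator: 2.303 * 8.314 * 327 = 6261.12
Denominator: 0.7 * 2 * 96485 = 135079.0
b = 6261.12 / 135079.0 = 0.0464 V/decade

0.0464 V/decade


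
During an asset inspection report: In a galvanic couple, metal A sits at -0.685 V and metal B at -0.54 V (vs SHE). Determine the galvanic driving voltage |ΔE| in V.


Driving voltage is the absolute potential difference.
|ΔE| = |-0.685 − (-0.54)| = 0.145 V

0.145 V


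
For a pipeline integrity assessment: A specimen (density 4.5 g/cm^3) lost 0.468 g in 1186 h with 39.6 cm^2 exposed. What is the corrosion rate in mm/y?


Apply the mm/y weight-loss relation: CR = 87600 * W / (D * A * T)
Numerator: 87600 * 0.468 = 40996.8
Denominator: 4.5 * 39.6 * 1186 = 211345.2
CR = 40996.8 / 211345.2 = 0.19398 mm/y

0.19398 mm/y


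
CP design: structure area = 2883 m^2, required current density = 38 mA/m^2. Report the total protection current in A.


I = area * current density, then convert mA → A (÷1000)
I = 2883 * 38 / 1000 = 109.55 A

109.55 A


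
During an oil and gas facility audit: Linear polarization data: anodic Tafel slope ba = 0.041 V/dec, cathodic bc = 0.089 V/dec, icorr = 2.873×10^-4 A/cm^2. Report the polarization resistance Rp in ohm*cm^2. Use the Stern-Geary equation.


Apply the Stern-Geary equation: Rp = ba*bc / (2.303*icorr*(ba+bc))
ba*bc = 0.041*0.089 = 0.003649
ba+bc = 0.13; 2.303*icorr*(ba+bc) = 2.303*2.873×10^-4*0.13 = 8.6014747×10^-5
Rp = 0.003649 / 8.6014747×10^-5 = 42.4 ohm*cm^2

42.4 ohm*cm^2


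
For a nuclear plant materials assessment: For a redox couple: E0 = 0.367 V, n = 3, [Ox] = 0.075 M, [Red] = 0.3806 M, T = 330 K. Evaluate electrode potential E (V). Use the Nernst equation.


Apply the Nernst equation: E = E0 + (RT/nF)*ln([Ox]/[Red])
Step 1: RT/nF = 8.314*330/(3*96485) = 0.00947857 V
Step 2: [Ox]/[Red] = 0.075/0.3806 = 0.197057
Step 3: ln(0.197057) = -1.624262
Step 4: correction = 0.00947857 * -1.624262 = -0.015 V
E = 0.367 + -0.015 = 0.352 V

0.352 V


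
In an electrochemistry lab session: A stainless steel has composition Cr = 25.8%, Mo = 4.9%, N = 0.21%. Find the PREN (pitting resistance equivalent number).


Apply the PREN formula: PREN = Cr + 3.3*Mo + 16*N
PREN = 25.8 + 3.3*4.9 + 16*0.21
PREN = 25.8 + 16.17 + 3.36 = 45.33

45.33


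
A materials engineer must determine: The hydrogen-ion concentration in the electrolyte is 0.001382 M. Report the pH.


pH = −log10[H+]
pH = −log10(0.001382) = 2.86

2.86


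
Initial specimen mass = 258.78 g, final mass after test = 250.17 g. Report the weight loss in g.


Weight loss = initial − final
WL = 258.78 − 250.17 = 8.61 g

8.61 g


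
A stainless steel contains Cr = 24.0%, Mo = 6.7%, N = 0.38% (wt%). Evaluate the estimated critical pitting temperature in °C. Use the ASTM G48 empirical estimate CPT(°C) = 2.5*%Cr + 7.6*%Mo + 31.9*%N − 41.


Apply the ASTM G48 empirical CPT estimate: CPT(°C) = 2.5*%Cr + 7.6*%Mo + 31.9*%N − 41
2.5*24.0 = 60; 7.6*6.7 = 50.92; 31.9*0.38 = 12.122
CPT = 60 + 50.92 + 12.122 − 41 = 82.042 °C
Rounded to 0.1 °C: CPT ≈ 82.0 °C

82.0 °C


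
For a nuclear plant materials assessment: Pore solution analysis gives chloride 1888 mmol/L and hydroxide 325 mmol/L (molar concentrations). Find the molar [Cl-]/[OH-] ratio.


Threshold parameter = [Cl-] / [OH-] (molar basis; both in mmol/L, so units cancel)
Ratio = 1888 / 325 = 5.81

5.81


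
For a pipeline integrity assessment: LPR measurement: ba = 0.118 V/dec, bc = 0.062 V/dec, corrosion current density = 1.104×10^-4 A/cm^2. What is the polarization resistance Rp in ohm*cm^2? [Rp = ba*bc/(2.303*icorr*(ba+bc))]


Apply the Stern-Geary equation: Rp = ba*bc / (2.303*icorr*(ba+bc))
ba*bc = 0.118*0.062 = 0.007316
ba+bc = 0.18; 2.303*icorr*(ba+bc) = 2.303*1.104×10^-4*0.18 = 4.5765216×10^-5
Rp = 0.007316 / 4.5765216×10^-5 = 159.9 ohm*cm^2

159.9 ohm*cm^2


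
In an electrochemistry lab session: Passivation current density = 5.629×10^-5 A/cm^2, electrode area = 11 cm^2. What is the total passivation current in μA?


I = i_pass * A, then convert A → μA (×10^6)
I = 5.629×10^-5 * 11 * 10^6 = 619.19 μA

619.19 μA


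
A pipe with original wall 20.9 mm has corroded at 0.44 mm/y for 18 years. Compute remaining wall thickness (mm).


Remaining wall = original − CR × time
t = 20.9 − 0.44*18 = 20.9 − 7.92 = 12.98 mm

12.98 mm


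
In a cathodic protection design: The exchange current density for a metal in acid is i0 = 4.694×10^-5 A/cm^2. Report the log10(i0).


i0 = 4.694×10^-5 A/cm^2
log10(i0) = -4.328

-4.328


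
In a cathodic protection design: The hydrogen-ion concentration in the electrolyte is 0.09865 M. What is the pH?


pH = −log10[H+]
pH = −log10(0.09865) = 1.01

1.01


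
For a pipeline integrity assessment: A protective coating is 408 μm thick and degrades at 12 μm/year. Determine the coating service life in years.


Service life = thickness / degradation rate
Life = 408 / 12 = 34.0 years

34.0 years


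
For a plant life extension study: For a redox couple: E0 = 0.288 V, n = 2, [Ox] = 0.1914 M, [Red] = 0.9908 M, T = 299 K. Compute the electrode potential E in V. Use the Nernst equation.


Apply the Nernst equation: E = E0 + (RT/nF)*ln([Ox]/[Red])
Step 1: RT/nF = 8.314*299/(2*96485) = 0.01288224 V
Step 2: [Ox]/[Red] = 0.1914/0.9908 = 0.193177
Step 3: ln(0.193177) = -1.644148
Step 4: correction = 0.01288224 * -1.644148 = -0.0212 V
E = 0.288 + -0.0212 = 0.2668 V

0.2668 V


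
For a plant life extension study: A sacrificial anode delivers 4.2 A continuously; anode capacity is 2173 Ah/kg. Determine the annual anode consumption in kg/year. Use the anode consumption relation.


Annual consumption = current * hours per year / capacity
Rate = 4.2 * 8760 / 2173 = 16.9 kg/year

16.9 kg/year


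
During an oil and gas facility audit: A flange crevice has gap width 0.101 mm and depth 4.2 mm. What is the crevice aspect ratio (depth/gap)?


Aspect ratio = depth / gap
Ratio = 4.2 / 0.101 = 41.6

41.6


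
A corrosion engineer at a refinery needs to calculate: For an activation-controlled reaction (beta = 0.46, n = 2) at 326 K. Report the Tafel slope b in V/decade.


Apply the Tafel slope relation: b = 2.303*R*T/(beta*n*F)
Numerator: 2.303 * 8.314 * 326 = 6241.97
Denominator: 0.46 * 2 * 96485 = 88766.2
b = 6241.97 / 88766.2 = 0.0703 V/decade

0.0703 V/decade


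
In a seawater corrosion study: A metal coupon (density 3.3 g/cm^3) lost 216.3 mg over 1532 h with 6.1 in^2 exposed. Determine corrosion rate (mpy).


Apply the mpy weight-loss relation: CR = 534 * W / (D * A * T)
Numerator: 534 * 216.3 = 115504.2
Denominator: 3.3 * 6.1 * 1532 = 30839.16
CR = 115504.2 / 30839.16 = 3.745 mpy

3.745 mpy


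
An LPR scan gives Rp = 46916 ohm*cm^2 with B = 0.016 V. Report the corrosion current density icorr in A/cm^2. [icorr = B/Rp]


Apply the Stern-Geary relation: icorr = B / Rp
icorr = 0.016 / 46916 = 3.41×10^-7 A/cm^2

3.41×10^-7 A/cm^2


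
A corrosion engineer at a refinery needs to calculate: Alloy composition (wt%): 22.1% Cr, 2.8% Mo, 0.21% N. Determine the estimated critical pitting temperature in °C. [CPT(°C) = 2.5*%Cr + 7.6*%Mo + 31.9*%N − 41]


Apply the ASTM G48 empirical CPT estimate: CPT(°C) = 2.5*%Cr + 7.6*%Mo + 31.9*%N − 41
2.5*22.1 = 55.25; 7.6*2.8 = 21.28; 31.9*0.21 = 6.699
CPT = 55.25 + 21.28 + 6.699 − 41 = 42.229 °C
Rounded to 0.1 °C: CPT ≈ 42.2 °C

42.2 °C


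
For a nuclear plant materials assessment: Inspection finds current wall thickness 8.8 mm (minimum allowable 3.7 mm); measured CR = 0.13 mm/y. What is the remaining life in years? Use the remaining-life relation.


Apply the remaining-life relation: RL = (t_current − t_min) / CR
RL = (8.8 − 3.7) / 0.13 = 5.1 / 0.13 = 39.2 years

39.2 years


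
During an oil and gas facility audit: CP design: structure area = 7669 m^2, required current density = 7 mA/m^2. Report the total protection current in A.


I = area * current density, then convert mA → A (÷1000)
I = 7669 * 7 / 1000 = 53.68 A

53.68 A


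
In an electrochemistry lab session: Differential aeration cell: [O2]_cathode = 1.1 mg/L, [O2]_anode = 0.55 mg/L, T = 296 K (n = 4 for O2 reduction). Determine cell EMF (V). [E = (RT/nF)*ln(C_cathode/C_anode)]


Apply the Nernst concentration-cell relation: E = (RT/nF)*ln(C_cathode/C_anode)
RT/nF = 8.314*296/(4*96485) = 0.00637649 V
ln(1.1/0.55) = 0.69315
E = 0.00637649 * 0.69315 = 0.00442 V

0.00442 V


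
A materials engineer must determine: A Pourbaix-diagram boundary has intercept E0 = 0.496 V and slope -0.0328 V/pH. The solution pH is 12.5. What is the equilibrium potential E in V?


Apply the Pourbaix line equation: E = E0 + slope*pH
E = 0.496 + (-0.0328)*12.5 = 0.496 + (-0.41) = 0.086 V
Rounded to 4 decimal places: E = 0.0860 V

0.0860 V


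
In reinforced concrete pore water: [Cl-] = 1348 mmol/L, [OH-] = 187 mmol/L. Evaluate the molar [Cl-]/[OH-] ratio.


Threshold parameter = [Cl-] / [OH-] (molar basis; both in mmol/L, so units cancel)
Ratio = 1348 / 187 = 7.21

7.21


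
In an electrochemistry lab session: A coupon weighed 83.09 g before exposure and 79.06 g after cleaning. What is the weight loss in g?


Weight loss = initial − final
WL = 83.09 − 79.06 = 4.03 g

4.03 g


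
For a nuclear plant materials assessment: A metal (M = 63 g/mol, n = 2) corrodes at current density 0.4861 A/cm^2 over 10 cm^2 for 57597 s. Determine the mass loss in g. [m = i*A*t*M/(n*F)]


Apply Faraday's law: m = i*A*t*M / (n*F)
Total charge passed Q = i*A*t = 0.4861*10*57597 = 279979.017 C
m = Q*M/(n*F) = 279979.017*63/(2*96485) = 91.406 g

91.406 g


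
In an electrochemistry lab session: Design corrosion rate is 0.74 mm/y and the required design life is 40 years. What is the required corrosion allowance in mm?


Corrosion allowance = CR × design life
CA = 0.74 * 40 = 29.6 mm

29.6 mm


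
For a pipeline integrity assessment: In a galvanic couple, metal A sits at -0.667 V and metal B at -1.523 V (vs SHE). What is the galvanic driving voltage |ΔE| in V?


Driving voltage is the absolute potential difference.
|ΔE| = |-0.667 − (-1.523)| = 0.856 V

0.856 V


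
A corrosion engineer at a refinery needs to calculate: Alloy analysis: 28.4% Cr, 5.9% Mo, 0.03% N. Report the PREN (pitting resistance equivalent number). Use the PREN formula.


Apply the PREN formula: PREN = Cr + 3.3*Mo + 16*N
PREN = 28.4 + 3.3*5.9 + 16*0.03
PREN = 28.4 + 19.47 + 0.48 = 48.35

48.35


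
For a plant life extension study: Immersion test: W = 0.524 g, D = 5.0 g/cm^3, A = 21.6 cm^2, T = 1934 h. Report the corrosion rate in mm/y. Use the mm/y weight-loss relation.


Apply the mm/y weight-loss relation: CR = 87600 * W / (D * A * T)
Numerator: 87600 * 0.524 = 45902.4
Denominator: 5.0 * 21.6 * 1934 = 208872.0
CR = 45902.4 / 208872.0 = 0.2198 mm/y

0.2198 mm/y


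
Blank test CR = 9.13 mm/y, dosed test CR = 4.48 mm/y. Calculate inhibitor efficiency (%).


Apply the inhibitor-efficiency definition: IE = (CR_blank − CR_inh)/CR_blank × 100
IE = (9.13 − 4.48) / 9.13 × 100
IE = 4.65 / 9.13 × 100 = 50.9 %

50.9 %


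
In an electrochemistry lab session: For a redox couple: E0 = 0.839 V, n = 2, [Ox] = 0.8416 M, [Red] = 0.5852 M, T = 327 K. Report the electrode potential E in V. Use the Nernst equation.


Apply the Nernst equation: E = E0 + (RT/nF)*ln([Ox]/[Red])
Step 1: RT/nF = 8.314*327/(2*96485) = 0.0140886 V
Step 2: [Ox]/[Red] = 0.8416/0.5852 = 1.438141
Step 3: ln(1.438141) = 0.363351
Step 4: correction = 0.0140886 * 0.363351 = 0.005 V
E = 0.839 + 0.005 = 0.844 V

0.844 V


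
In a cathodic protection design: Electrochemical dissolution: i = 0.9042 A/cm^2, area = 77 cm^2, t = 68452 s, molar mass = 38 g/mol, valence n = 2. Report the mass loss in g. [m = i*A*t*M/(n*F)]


Apply Faraday's law: m = i*A*t*M / (n*F)
Total charge passed Q = i*A*t = 0.9042*77*68452 = 4765860.9768 C
m = Q*M/(n*F) = 4765860.9768*38/(2*96485) = 938.50193 g

938.50193 g


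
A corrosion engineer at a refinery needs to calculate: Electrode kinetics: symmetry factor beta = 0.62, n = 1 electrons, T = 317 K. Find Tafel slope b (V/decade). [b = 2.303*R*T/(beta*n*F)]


Apply the Tafel slope relation: b = 2.303*R*T/(beta*n*F)
Numerator: 2.303 * 8.314 * 317 = 6069.64
Denominator: 0.62 * 1 * 96485 = 59820.7
b = 6069.64 / 59820.7 = 0.1015 V/decade

0.1015 V/decade


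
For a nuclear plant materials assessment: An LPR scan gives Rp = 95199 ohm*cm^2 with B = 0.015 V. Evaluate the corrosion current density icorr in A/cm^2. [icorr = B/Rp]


Apply the Stern-Geary relation: icorr = B / Rp
icorr = 0.015 / 95199 = 1.576×10^-7 A/cm^2

1.576×10^-7 A/cm^2


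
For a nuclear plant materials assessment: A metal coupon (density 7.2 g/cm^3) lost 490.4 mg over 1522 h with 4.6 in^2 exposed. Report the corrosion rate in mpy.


Apply the mpy weight-loss relation: CR = 534 * W / (D * A * T)
Numerator: 534 * 490.4 = 261873.6
Denominator: 7.2 * 4.6 * 1522 = 50408.64
CR = 261873.6 / 50408.64 = 5.19501 mpy

5.19501 mpy


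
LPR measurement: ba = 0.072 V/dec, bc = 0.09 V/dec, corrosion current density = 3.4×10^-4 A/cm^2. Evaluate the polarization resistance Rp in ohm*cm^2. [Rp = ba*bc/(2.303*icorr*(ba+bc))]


Apply the Stern-Geary equation: Rp = ba*bc / (2.303*icorr*(ba+bc))
ba*bc = 0.072*0.09 = 0.00648
ba+bc = 0.162; 2.303*icorr*(ba+bc) = 2.303*3.4×10^-4*0.162 = 1.2684924×10^-4
Rp = 0.00648 / 1.2684924×10^-4 = 51.1 ohm*cm^2

51.1 ohm*cm^2


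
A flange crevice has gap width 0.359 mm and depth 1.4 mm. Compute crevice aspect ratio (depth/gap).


Aspect ratio = depth / gap
Ratio = 1.4 / 0.359 = 3.9

3.9


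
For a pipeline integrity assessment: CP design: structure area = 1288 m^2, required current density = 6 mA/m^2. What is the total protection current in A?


I = area * current density, then convert mA → A (÷1000)
I = 1288 * 6 / 1000 = 7.73 A

7.73 A


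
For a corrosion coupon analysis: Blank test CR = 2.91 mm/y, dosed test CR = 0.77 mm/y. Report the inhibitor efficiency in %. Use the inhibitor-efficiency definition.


Apply the inhibitor-efficiency definition: IE = (CR_blank − CR_inh)/CR_blank × 100
IE = (2.91 − 0.77) / 2.91 × 100
IE = 2.14 / 2.91 × 100 = 73.5 %

73.5 %


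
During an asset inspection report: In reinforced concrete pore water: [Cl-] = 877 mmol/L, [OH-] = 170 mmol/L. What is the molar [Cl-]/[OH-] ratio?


Threshold parameter = [Cl-] / [OH-] (molar basis; both in mmol/L, so units cancel)
Ratio = 877 / 170 = 5.16

5.16


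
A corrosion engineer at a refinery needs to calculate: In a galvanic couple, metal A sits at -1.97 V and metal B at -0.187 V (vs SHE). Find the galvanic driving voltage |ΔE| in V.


Driving voltage is the absolute potential difference.
|ΔE| = |-1.97 − (-0.187)| = 1.783 V

1.783 V


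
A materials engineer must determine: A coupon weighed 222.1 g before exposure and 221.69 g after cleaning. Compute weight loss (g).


Weight loss = initial − final
WL = 222.1 − 221.69 = 0.41 g

0.41 g


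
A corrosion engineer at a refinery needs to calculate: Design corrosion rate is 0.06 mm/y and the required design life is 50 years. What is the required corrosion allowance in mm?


Corrosion allowance = CR × design life
CA = 0.06 * 50 = 3.0 mm

3.0 mm


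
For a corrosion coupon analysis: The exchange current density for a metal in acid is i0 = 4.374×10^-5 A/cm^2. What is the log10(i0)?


i0 = 4.374×10^-5 A/cm^2
log10(i0) = -4.359

-4.359


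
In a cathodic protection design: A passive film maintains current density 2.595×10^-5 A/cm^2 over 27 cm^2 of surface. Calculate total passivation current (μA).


I = i_pass * A, then convert A → μA (×10^6)
I = 2.595×10^-5 * 27 * 10^6 = 700.65 μA

700.65 μA


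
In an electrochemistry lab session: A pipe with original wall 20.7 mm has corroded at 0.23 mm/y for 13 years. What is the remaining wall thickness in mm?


Remaining wall = original − CR × time
t = 20.7 − 0.23*13 = 20.7 − 2.99 = 17.71 mm

17.71 mm


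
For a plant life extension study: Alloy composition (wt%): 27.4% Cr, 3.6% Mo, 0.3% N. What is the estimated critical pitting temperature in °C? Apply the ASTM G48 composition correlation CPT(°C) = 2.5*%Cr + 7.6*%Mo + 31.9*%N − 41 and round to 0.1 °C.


Apply the ASTM G48 empirical CPT estimate: CPT(°C) = 2.5*%Cr + 7.6*%Mo + 31.9*%N − 41
2.5*27.4 = 68.5; 7.6*3.6 = 27.36; 31.9*0.3 = 9.57
CPT = 68.5 + 27.36 + 9.57 − 41 = 64.43 °C
Rounded to 0.1 °C: CPT ≈ 64.4 °C

64.4 °C


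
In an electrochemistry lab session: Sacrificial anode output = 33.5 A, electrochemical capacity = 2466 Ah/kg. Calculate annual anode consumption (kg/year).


Annual consumption = current * hours per year / capacity
Rate = 33.5 * 8760 / 2466 = 119.0 kg/year

119.0 kg/year


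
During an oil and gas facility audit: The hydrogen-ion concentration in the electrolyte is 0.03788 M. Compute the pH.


pH = −log10[H+]
pH = −log10(0.03788) = 1.42

1.42


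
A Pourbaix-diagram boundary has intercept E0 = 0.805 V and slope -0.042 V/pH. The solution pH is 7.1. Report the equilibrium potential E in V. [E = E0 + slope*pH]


Apply the Pourbaix line equation: E = E0 + slope*pH
E = 0.805 + (-0.042)*7.1 = 0.805 + (-0.2982) = 0.5068 V
Rounded to 3 decimal places: E = 0.507 V

0.507 V


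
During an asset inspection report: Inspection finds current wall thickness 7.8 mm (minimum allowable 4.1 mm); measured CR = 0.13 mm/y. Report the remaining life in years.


Apply the remaining-life relation: RL = (t_current − t_min) / CR
RL = (7.8 − 4.1) / 0.13 = 3.7 / 0.13 = 28.5 years

28.5 years


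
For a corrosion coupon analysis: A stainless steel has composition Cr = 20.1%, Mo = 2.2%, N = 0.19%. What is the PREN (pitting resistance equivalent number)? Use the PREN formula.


Apply the PREN formula: PREN = Cr + 3.3*Mo + 16*N
PREN = 20.1 + 3.3*2.2 + 16*0.19
PREN = 20.1 + 7.26 + 3.04 = 30.4

30.4


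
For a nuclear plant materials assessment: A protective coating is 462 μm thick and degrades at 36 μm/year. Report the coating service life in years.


Service life = thickness / degradation rate
Life = 462 / 36 = 12.8 years

12.8 years


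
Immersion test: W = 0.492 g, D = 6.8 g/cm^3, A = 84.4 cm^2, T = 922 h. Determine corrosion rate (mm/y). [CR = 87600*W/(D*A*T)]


Apply the mm/y weight-loss relation: CR = 87600 * W / (D * A * T)
Numerator: 87600 * 0.492 = 43099.2
Denominator: 6.8 * 84.4 * 922 = 529154.24
CR = 43099.2 / 529154.24 = 0.0814 mm/y

0.0814 mm/y


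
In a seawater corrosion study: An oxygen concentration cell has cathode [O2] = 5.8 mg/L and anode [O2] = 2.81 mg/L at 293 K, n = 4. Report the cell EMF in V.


Apply the Nernst concentration-cell relation: E = (RT/nF)*ln(C_cathode/C_anode)
RT/nF = 8.314*293/(4*96485) = 0.00631187 V
ln(5.8/2.81) = 0.72467
E = 0.00631187 * 0.72467 = 0.00457 V

0.00457 V


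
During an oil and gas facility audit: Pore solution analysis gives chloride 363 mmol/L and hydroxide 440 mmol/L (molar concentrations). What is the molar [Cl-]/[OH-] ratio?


Threshold parameter = [Cl-] / [OH-] (molar basis; both in mmol/L, so units cancel)
Ratio = 363 / 440 = 0.83

0.83


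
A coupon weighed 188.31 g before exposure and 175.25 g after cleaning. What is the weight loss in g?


Weight loss = initial − final
WL = 188.31 − 175.25 = 13.06 g

13.06 g
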